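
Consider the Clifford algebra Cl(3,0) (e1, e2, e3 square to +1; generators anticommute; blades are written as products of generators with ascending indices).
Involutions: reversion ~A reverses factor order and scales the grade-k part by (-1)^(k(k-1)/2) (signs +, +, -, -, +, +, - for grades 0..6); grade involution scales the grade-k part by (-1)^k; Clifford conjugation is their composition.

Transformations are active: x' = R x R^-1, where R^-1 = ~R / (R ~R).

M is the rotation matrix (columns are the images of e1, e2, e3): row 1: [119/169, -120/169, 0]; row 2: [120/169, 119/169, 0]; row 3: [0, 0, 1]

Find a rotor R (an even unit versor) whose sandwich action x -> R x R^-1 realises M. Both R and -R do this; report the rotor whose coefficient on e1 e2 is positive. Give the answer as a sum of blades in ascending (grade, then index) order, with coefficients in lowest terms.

Method: write R = a + b12*e1 e2 + b13*e1 e3 + b23*e2 e3 with a^2 + b12^2 + b13^2 + b23^2 = 1 (so R^-1 = ~R). Expanding the columns R e_j ~R gives tr M = 4a^2 - 1 and, from the antisymmetric part, M21 - M12 = -4a*b12, M13 - M31 = 4a*b13, M32 - M23 = -4a*b23.
Here tr M = 407/169, so a^2 = (1 + tr M)/4 = 144/169 and a = ±12/13. Taking a = 12/13: M21 - M12 = 240/169, M13 - M31 = 0, M32 - M23 = 0, giving b12 = -5/13, b13 = 0, b23 = 0, i.e. R = 12/13 - 5/13*e1 e2.
Its e1 e2 coefficient is negative, so report the other preimage -R.
Answer: -12/13 + 5/13*e1 e2. Note: both R and -R realise this M (trace 407/169); the covering map identifies them, and the e1 e2-coefficient sign is the tie-breaker.


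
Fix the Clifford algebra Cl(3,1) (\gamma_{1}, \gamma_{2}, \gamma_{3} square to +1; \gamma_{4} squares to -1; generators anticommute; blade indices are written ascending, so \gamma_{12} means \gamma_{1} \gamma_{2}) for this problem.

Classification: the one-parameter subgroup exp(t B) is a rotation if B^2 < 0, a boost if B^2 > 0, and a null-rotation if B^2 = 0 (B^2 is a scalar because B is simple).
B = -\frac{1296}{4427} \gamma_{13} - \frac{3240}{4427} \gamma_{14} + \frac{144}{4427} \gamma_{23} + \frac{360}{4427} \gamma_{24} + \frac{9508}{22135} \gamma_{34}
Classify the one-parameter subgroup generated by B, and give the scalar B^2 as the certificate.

B^2 term by term: the squares give (-\frac{1296}{4427})^2*(\gamma_{13})^2 + (-\frac{3240}{4427})^2*(\gamma_{14})^2 + (\frac{144}{4427})^2*(\gamma_{23})^2 + (\frac{360}{4427})^2*(\gamma_{24})^2 + (\frac{9508}{22135})^2*(\gamma_{34})^2 = \frac{1679616}{19598329}*(-1) + \frac{10497600}{19598329}*(+1) + \frac{20736}{19598329}*(-1) + \frac{129600}{19598329}*(+1) + \frac{90402064}{489958225}*(+1) = \frac{16}{25} (each basis 2-blade squares to minus the product of its generators' squares); cross terms between blades sharing an index anticommute and cancel; the commuting (index-disjoint) pairs give grade-4 terms 2*c*c'*(blade product), which cancel blade by blade — \gamma_{1234}: \frac{933120}{19598329} - \frac{933120}{19598329} = 0 — confirming B is simple. So B^2 = \frac{16}{25}.
Answer: boost, certificate B^2 = \frac{16}{25}. Check the certificate: B^2 = \frac{16}{25}, and that sign is decisive whatever form B takes.


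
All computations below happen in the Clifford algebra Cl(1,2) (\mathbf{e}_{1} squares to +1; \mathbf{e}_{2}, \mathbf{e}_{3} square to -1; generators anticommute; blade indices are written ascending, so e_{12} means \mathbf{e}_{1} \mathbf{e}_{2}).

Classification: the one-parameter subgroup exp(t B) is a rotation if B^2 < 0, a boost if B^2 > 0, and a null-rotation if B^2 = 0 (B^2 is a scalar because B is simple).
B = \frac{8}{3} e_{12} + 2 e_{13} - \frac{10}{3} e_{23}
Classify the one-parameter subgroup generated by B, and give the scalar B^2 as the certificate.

B^2 term by term: the squares give (\frac{8}{3})^2*(e_{12})^2 + (2)^2*(e_{13})^2 + (-\frac{10}{3})^2*(e_{23})^2 = \frac{64}{9}*(+1) + 4*(+1) + \frac{100}{9}*(-1) = 0 (each basis 2-blade squares to minus the product of its generators' squares); cross terms between blades sharing an index anticommute and cancel. So B^2 = 0.
Answer: null-rotation, certificate B^2 = 0. Why this suffices: the scalar 0 survives any versor conjugation, so its sign alone determines the class however B is presented.


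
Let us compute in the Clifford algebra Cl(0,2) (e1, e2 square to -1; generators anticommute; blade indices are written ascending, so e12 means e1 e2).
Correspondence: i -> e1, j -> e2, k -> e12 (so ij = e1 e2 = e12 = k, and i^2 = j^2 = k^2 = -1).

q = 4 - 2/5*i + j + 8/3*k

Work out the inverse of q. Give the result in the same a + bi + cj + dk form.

In blades: q = 4 - 2/5*e1 + e2 + 8/3*e12.
With qbar = 4 + 2/5*e1 - e2 - 8/3*e12 (scalar fixed, mapped units negated), q qbar = 5461/225 (the sum of squared coefficients), so q^-1 = qbar / (5461/225) = 900/5461 + 90/5461*e1 - 225/5461*e2 - 600/5461*e12; translating back:
Answer: 900/5461 + 90/5461*i - 225/5461*j - 600/5461*k


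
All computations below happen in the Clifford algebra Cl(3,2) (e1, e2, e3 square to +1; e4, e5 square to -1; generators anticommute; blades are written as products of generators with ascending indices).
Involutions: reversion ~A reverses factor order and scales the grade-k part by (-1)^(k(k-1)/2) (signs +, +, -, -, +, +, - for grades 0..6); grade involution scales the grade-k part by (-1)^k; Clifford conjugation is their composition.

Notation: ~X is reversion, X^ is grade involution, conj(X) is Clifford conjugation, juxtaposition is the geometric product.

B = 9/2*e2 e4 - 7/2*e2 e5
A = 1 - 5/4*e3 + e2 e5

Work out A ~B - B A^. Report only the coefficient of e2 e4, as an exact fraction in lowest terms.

first term: 7/2 - 9/2*e2 e4 + 7/2*e2 e5 - 9/2*e4 e5 - 45/8*e2 e3 e4 + 35/8*e2 e3 e5
second term: -7/2 + 9/2*e2 e4 - 7/2*e2 e5 - 9/2*e4 e5 - 45/8*e2 e3 e4 + 35/8*e2 e3 e5
Answer: -9


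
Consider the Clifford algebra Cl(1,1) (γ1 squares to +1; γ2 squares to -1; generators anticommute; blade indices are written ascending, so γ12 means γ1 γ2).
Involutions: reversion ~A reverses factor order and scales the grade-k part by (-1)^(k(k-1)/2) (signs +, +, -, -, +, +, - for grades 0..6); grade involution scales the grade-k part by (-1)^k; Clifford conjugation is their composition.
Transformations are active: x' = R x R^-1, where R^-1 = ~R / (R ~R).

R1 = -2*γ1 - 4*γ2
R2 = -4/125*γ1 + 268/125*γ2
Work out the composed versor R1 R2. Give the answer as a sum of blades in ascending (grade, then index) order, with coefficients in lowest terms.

Distribute over the terms of R1 (each basis-blade product reordered to ascending indices, repeated generators contracted through their squares):
(-2*γ1) R2 = 8/125 - 536/125*γ12
(-4*γ2) R2 = 1072/125 - 16/125*γ12
Summing the partial products and collecting blades:
Answer: 216/25 - 552/125*γ12


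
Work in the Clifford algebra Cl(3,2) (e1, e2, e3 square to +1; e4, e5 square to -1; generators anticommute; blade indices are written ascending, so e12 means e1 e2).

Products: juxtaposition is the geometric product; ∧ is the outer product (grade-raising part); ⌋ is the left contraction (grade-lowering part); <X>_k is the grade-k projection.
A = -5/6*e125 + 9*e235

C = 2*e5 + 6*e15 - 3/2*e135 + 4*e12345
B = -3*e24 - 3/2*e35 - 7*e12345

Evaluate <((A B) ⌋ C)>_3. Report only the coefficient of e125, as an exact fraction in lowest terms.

step 1: -27/2*e2 - 63*e14 + 35/6*e34 + 5/4*e123 + 5/2*e145 + 27*e345
step 2: -108*e12 - 10*e23 - 5*e45 + 70/3*e125 - 252*e235 + 54*e1345
step 3: 70/3*e125 - 252*e235
Answer: 70/3


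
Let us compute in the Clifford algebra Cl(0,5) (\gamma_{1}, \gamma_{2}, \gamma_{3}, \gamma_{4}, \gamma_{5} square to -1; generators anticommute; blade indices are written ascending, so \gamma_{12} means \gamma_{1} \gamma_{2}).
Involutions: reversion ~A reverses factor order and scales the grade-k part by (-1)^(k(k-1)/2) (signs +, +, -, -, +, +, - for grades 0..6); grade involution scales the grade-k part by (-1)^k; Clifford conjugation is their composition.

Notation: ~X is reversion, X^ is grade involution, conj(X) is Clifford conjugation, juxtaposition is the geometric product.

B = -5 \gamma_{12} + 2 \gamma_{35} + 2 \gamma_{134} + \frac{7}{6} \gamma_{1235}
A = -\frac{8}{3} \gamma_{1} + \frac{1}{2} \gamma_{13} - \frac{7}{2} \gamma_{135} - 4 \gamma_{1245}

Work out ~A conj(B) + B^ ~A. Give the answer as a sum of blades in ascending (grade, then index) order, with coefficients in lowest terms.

first term: 7 \gamma_{1} + \frac{209}{12} \gamma_{2} + \gamma_{4} - \gamma_{15} + \frac{5}{2} \gamma_{23} - \frac{7}{12} \gamma_{25} + \frac{2}{3} \gamma_{34} + 27 \gamma_{45} + \frac{16}{3} \gamma_{135} - \frac{403}{18} \gamma_{235} - 8 \gamma_{1234}
second term: -7 \gamma_{1} + \frac{37}{4} \gamma_{2} - \gamma_{4} - \gamma_{15} + \frac{5}{2} \gamma_{23} - \frac{7}{12} \gamma_{25} - \frac{2}{3} \gamma_{34} - 13 \gamma_{45} - \frac{16}{3} \gamma_{135} - \frac{227}{18} \gamma_{235} - 8 \gamma_{1234}
Answer: \frac{80}{3} \gamma_{2} - 2 \gamma_{15} + 5 \gamma_{23} - \frac{7}{6} \gamma_{25} + 14 \gamma_{45} - 35 \gamma_{235} - 16 \gamma_{1234}


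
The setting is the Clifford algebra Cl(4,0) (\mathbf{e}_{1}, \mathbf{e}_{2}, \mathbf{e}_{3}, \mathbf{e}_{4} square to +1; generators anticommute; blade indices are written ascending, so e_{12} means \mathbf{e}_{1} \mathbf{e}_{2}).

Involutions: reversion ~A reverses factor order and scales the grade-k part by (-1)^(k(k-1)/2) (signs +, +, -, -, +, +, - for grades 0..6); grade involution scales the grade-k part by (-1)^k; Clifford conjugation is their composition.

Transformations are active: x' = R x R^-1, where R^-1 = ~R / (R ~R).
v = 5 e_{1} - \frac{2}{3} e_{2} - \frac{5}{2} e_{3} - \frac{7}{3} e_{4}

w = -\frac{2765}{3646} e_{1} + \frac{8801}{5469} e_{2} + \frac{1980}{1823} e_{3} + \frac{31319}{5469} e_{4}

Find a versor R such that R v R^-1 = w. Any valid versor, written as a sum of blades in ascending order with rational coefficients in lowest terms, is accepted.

Take R = v + w = \frac{15465}{3646} e_{1} + \frac{5155}{5469} e_{2} - \frac{5155}{3646} e_{3} + \frac{6186}{1823} e_{4}. Because q(v) = q(w) = \frac{1337}{36}, conjugation by R sends v exactly to w.
Answer: \frac{15465}{3646} e_{1} + \frac{5155}{5469} e_{2} - \frac{5155}{3646} e_{3} + \frac{6186}{1823} e_{4}


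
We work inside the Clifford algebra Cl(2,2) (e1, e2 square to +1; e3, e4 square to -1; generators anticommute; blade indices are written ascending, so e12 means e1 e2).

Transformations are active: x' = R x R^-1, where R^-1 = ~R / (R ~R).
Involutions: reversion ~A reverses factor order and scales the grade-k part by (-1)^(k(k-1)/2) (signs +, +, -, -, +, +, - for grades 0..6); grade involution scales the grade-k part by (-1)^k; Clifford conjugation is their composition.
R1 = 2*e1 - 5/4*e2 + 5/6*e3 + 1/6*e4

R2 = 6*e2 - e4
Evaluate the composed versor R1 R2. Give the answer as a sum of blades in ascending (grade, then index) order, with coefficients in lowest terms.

Distribute over the terms of R2 (each basis-blade product reordered to ascending indices, repeated generators contracted through their squares):
R1 (6*e2) = -15/2 + 12*e12 - 5*e23 - e24
R1 (-e4) = 1/6 - 2*e14 + 5/4*e24 - 5/6*e34
Summing the partial products and collecting blades:
Answer: -22/3 + 12*e12 - 2*e14 - 5*e23 + 1/4*e24 - 5/6*e34


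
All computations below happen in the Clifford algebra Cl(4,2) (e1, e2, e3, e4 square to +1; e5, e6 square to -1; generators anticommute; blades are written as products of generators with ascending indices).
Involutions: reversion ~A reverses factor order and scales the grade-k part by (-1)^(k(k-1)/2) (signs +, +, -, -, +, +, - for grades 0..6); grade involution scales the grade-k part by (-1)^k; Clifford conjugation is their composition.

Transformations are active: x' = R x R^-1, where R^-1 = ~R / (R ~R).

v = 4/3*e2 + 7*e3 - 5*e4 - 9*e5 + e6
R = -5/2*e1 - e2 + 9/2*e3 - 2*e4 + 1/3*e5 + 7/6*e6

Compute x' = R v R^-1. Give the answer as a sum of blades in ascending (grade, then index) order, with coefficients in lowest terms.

~R = -5/2*e1 - e2 + 9/2*e3 - 2*e4 + 1/3*e5 + 7/6*e6, and R ~R = 1081/36, so R^-1 = ~R / (1081/36).
R v = 42 - 10/3*e1 e2 - 35/2*e1 e3 + 25/2*e1 e4 + 45/2*e1 e5 - 5/2*e1 e6 - 13*e2 e3 + 23/3*e2 e4 + 77/9*e2 e5 - 23/9*e2 e6 - 17/2*e3 e4 - 257/6*e3 e5 - 11/3*e3 e6 + 59/3*e4 e5 + 23/6*e4 e6 + 65/6*e5 e6
Answer: -7560/1081*e1 - 13396/3243*e2 + 6041/1081*e3 - 643/1081*e4 + 10737/1081*e5 + 2447/1081*e6


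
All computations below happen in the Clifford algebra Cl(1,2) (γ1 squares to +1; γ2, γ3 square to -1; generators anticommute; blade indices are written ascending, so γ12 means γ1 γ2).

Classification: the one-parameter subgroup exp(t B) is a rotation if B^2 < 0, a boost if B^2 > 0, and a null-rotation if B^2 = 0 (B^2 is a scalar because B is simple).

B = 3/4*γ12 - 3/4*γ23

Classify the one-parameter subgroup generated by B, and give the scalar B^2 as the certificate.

B^2 term by term: the squares give (3/4)^2*(γ12)^2 + (-3/4)^2*(γ23)^2 = 9/16*(+1) + 9/16*(-1) = 0 (each basis 2-blade squares to minus the product of its generators' squares); cross terms between blades sharing an index anticommute and cancel. So B^2 = 0.
Answer: null-rotation, certificate B^2 = 0. Check the certificate: B^2 = 0, and that sign is decisive whatever form B takes.


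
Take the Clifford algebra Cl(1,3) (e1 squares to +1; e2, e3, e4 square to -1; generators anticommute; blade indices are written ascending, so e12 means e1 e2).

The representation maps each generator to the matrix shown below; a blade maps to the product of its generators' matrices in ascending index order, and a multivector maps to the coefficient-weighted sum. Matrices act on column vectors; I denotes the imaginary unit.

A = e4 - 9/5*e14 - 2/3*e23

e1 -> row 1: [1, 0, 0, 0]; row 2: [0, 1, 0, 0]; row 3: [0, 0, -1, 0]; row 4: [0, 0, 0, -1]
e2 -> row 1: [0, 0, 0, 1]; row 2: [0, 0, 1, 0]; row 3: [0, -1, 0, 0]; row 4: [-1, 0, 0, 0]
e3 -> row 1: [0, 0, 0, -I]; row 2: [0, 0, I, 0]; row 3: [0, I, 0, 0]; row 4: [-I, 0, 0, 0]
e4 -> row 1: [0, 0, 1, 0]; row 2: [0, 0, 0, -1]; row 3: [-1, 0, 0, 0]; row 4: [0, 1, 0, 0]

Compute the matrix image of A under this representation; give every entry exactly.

Bivector images (products of the table entries): rho(e14) = rho(e1)rho(e4) = row 1: [0, 0, 1, 0]; row 2: [0, 0, 0, -1]; row 3: [1, 0, 0, 0]; row 4: [0, -1, 0, 0]; rho(e23) = rho(e2)rho(e3) = row 1: [-I, 0, 0, 0]; row 2: [0, I, 0, 0]; row 3: [0, 0, -I, 0]; row 4: [0, 0, 0, I].
M = (1)*rho(e4) + (-9/5)*rho(e14) + (-2/3)*rho(e23), summed entrywise:
Answer: row 1: [2*I/3, 0, -4/5, 0]; row 2: [0, -2*I/3, 0, 4/5]; row 3: [-14/5, 0, 2*I/3, 0]; row 4: [0, 14/5, 0, -2*I/3]


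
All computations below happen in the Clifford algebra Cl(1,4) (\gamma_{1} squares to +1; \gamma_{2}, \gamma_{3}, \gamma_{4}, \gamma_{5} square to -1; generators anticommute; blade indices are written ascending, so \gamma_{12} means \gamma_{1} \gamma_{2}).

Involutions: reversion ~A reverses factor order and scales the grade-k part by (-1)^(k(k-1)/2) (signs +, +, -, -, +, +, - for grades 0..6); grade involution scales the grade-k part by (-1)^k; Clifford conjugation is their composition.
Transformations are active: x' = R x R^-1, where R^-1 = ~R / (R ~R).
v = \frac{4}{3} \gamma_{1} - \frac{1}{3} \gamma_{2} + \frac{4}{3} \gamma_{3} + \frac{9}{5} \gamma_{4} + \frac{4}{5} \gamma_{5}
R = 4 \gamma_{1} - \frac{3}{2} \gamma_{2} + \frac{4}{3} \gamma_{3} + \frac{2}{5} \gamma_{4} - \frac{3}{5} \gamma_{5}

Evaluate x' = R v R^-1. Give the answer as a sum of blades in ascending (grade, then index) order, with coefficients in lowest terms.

~R = 4 \gamma_{1} - \frac{3}{2} \gamma_{2} + \frac{4}{3} \gamma_{3} + \frac{2}{5} \gamma_{4} - \frac{3}{5} \gamma_{5}, and R ~R = \frac{10307}{900}, so R^-1 = ~R / (\frac{10307}{900}).
R v = \frac{1267}{450} + \frac{2}{3} \gamma_{12} + \frac{32}{9} \gamma_{13} + \frac{20}{3} \gamma_{14} + 4 \gamma_{15} - \frac{14}{9} \gamma_{23} - \frac{77}{30} \gamma_{24} - \frac{7}{5} \gamma_{25} + \frac{28}{15} \gamma_{34} + \frac{28}{15} \gamma_{35} + \frac{7}{5} \gamma_{45}
Answer: \frac{19588}{30921} \gamma_{1} - \frac{12499}{30921} \gamma_{2} - \frac{20956}{30921} \gamma_{3} - \frac{82627}{51535} \gamma_{4} - \frac{56432}{51535} \gamma_{5}


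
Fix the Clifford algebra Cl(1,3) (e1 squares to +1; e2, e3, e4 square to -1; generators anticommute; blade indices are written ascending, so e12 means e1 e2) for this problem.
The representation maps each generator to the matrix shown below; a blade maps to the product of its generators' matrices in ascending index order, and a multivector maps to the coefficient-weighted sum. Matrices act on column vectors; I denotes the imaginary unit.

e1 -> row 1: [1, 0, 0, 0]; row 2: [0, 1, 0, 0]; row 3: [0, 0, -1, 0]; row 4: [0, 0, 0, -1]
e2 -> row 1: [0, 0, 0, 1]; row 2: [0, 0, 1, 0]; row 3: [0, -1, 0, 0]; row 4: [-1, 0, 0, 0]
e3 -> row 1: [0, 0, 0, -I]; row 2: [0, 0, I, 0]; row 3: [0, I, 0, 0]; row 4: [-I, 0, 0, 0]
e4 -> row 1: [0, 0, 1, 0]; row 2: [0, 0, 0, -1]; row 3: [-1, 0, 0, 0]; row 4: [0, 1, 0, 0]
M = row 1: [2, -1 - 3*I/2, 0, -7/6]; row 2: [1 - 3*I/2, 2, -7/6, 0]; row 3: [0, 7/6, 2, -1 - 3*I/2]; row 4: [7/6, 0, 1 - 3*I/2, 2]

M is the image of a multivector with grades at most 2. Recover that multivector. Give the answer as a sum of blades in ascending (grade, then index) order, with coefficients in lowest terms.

Method: the blade images are trace-orthogonal — tr(rho(e_A) rho(e_B)^-1) = 4 if A = B and 0 otherwise — and rho(e_A)^-1 = (e_A)^2 * rho(e_A) with (e_A)^2 = +1 or -1, so the coefficient of e_A in the preimage is (e_A)^2 * tr(M rho(e_A))/4.
Nonzero projections over blades of grade <= 2: 1: (1)^2 = +1, tr(M 1) = 8, coefficient 2; e2: (e2)^2 = -1, tr(M rho(e2)) = 14/3, coefficient -7/6; e24: (e24)^2 = -1, tr(M rho(e24)) = 4, coefficient -1; e34: (e34)^2 = -1, tr(M rho(e34)) = -6, coefficient 3/2. Every other blade of grade <= 2 projects to 0.
Answer: 2 - 7/6*e2 - e24 + 3/2*e34


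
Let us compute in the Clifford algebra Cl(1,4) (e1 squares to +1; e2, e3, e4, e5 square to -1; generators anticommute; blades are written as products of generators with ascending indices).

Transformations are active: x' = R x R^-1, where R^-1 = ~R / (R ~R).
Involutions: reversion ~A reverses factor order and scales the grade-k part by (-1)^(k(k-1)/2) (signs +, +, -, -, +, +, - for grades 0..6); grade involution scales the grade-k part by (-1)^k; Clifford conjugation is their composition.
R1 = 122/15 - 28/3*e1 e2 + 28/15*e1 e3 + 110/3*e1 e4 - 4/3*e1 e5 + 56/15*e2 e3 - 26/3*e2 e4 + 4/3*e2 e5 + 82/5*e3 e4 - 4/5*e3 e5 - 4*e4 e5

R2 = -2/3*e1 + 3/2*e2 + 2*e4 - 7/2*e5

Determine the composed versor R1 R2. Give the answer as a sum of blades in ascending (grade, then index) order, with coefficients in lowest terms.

Distribute over the terms of R2 (each basis-blade product reordered to ascending indices, repeated generators contracted through their squares):
R1 (-2/3*e1) = -244/45*e1 - 56/9*e2 + 56/45*e3 + 220/9*e4 - 8/9*e5 - 112/45*e1 e2 e3 + 52/9*e1 e2 e4 - 8/9*e1 e2 e5 - 164/15*e1 e3 e4 + 8/15*e1 e3 e5 + 8/3*e1 e4 e5
R1 (3/2*e2) = 14*e1 + 61/5*e2 + 28/5*e3 - 13*e4 + 2*e5 - 14/5*e1 e2 e3 - 55*e1 e2 e4 + 2*e1 e2 e5 + 123/5*e2 e3 e4 - 6/5*e2 e3 e5 - 6*e2 e4 e5
R1 (2*e4) = -220/3*e1 + 52/3*e2 - 164/5*e3 + 244/15*e4 - 8*e5 - 56/3*e1 e2 e4 + 56/15*e1 e3 e4 + 8/3*e1 e4 e5 + 112/15*e2 e3 e4 - 8/3*e2 e4 e5 + 8/5*e3 e4 e5
R1 (-7/2*e5) = -14/3*e1 + 14/3*e2 - 14/5*e3 - 14*e4 - 427/15*e5 + 98/3*e1 e2 e5 - 98/15*e1 e3 e5 - 385/3*e1 e4 e5 - 196/15*e2 e3 e5 + 91/3*e2 e4 e5 - 287/5*e3 e4 e5
Summing the partial products and collecting blades:
Answer: -3124/45*e1 + 1259/45*e2 - 1294/45*e3 + 617/45*e4 - 1591/45*e5 - 238/45*e1 e2 e3 - 611/9*e1 e2 e4 + 304/9*e1 e2 e5 - 36/5*e1 e3 e4 - 6*e1 e3 e5 - 123*e1 e4 e5 + 481/15*e2 e3 e4 - 214/15*e2 e3 e5 + 65/3*e2 e4 e5 - 279/5*e3 e4 e5


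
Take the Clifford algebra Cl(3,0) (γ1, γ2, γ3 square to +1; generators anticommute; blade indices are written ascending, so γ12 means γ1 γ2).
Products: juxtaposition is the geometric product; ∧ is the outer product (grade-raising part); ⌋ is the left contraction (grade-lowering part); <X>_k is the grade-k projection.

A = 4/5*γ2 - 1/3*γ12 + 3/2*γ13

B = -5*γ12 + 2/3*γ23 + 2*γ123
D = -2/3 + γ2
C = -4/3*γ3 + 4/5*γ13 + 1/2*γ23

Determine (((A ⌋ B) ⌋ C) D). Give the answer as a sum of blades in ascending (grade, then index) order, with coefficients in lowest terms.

step 1: -5/3 + 4*γ1 + 3*γ2 + 6/5*γ3 - 8/5*γ13
step 2: -8/25 - 24/25*γ1 - 3/5*γ2 + 623/90*γ3 - 4/3*γ13 - 5/6*γ23
step 3: -29/75 + 16/25*γ1 + 2/25*γ2 - 1021/270*γ3 - 24/25*γ12 + 8/9*γ13 - 191/30*γ23 + 4/3*γ123
Answer: -29/75 + 16/25*γ1 + 2/25*γ2 - 1021/270*γ3 - 24/25*γ12 + 8/9*γ13 - 191/30*γ23 + 4/3*γ123


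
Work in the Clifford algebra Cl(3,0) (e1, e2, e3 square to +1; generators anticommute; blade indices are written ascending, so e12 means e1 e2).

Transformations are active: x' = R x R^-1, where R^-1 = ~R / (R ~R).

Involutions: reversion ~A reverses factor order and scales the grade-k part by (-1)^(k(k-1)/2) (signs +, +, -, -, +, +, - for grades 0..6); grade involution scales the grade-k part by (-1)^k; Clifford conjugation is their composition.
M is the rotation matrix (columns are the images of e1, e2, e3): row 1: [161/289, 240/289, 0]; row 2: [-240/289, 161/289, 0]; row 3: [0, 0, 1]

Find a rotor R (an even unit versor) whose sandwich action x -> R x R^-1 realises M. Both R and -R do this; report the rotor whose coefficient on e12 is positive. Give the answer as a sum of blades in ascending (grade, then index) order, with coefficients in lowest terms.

Method: write R = a + b12*e12 + b13*e13 + b23*e23 with a^2 + b12^2 + b13^2 + b23^2 = 1 (so R^-1 = ~R). Expanding the columns R e_j ~R gives tr M = 4a^2 - 1 and, from the antisymmetric part, M21 - M12 = -4a*b12, M13 - M31 = 4a*b13, M32 - M23 = -4a*b23.
Here tr M = 611/289, so a^2 = (1 + tr M)/4 = 225/289 and a = ±15/17. Taking a = 15/17: M21 - M12 = -480/289, M13 - M31 = 0, M32 - M23 = 0, giving b12 = 8/17, b13 = 0, b23 = 0, i.e. R = 15/17 + 8/17*e12.
Its e12 coefficient is already positive.
Answer: 15/17 + 8/17*e12. Why the constraint matters: R and -R act identically through the sandwich — M has trace 611/289 either way — so only the sign condition on e12 picks one of the two preimages.


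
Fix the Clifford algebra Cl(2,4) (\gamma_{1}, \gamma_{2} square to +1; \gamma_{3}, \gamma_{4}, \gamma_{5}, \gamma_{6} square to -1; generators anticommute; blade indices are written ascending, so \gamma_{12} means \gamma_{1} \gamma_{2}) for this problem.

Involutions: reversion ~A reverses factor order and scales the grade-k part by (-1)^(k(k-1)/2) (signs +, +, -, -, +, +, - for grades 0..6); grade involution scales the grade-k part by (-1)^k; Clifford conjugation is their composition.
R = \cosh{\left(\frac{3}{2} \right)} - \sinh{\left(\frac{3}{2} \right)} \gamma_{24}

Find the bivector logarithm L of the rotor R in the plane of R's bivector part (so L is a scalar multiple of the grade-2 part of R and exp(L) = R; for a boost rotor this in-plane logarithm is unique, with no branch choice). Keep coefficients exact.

The scalar part of R is \cosh{\left(\frac{3}{2} \right)}, giving the rapidity magnitude (cosh is even); the bivector part supplies orientation, its quotient by sinh of the rapidity is the plane, and L = rapidity * plane — unique in that plane, since flipping both signs leaves L unchanged.
Concretely: cosh(rapidity) = \cosh{\left(\frac{3}{2} \right)} gives rapidity = ±\frac{3}{2}, and since rapidity/sinh(rapidity) is even the sign is immaterial: L = (rapidity/sinh(rapidity)) * <R>_2 = (\frac{3}{2 \sinh{\left(\frac{3}{2} \right)}}) * <R>_2.
Answer: - \frac{3}{2} \gamma_{24}


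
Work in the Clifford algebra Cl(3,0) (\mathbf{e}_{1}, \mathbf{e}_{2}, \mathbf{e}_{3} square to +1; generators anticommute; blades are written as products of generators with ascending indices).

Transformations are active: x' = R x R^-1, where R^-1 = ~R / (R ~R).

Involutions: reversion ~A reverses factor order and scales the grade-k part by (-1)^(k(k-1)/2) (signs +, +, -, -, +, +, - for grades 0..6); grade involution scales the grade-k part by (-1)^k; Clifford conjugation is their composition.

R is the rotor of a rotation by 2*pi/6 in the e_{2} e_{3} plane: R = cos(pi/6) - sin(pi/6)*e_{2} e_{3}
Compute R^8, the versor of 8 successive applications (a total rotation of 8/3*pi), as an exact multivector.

Rotor phase runs at HALF the rotation angle; powers of one rotor simply add phase, so after 8 steps in e_{2} e_{3} the phase is 8*pi/6 = \frac{4 \pi}{3} and R^8 = cos(\frac{4 \pi}{3}) - sin(\frac{4 \pi}{3})*e_{2} e_{3}.
cos(\frac{4 \pi}{3}) = - \frac{1}{2} and sin(\frac{4 \pi}{3}) = - \frac{\sqrt{3}}{2}, so R^8 = -\frac{1}{2} + \frac{\sqrt{3}}{2} e_{2} e_{3}. The net rotation is 2/3*pi (after discarding 1 full turn, each of which contributes a factor -1 to the rotor); the rotor keeps the half-angle phase exactly.
Answer: -\frac{1}{2} + \frac{\sqrt{3}}{2} e_{2} e_{3}


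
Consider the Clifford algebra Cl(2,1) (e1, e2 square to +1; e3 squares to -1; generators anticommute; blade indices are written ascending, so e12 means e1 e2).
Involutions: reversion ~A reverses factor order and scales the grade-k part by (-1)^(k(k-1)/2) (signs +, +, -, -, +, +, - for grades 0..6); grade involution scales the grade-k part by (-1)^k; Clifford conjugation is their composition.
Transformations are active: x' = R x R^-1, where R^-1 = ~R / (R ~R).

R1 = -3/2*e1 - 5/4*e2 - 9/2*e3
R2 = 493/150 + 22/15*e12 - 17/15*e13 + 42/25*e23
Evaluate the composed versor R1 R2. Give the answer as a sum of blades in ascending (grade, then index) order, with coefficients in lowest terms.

Distribute over the terms of R1 (each basis-blade product reordered to ascending indices, repeated generators contracted through their squares):
(-3/2*e1) R2 = -493/100*e1 - 11/5*e2 + 17/10*e3 - 63/25*e123
(-5/4*e2) R2 = 11/6*e1 - 493/120*e2 - 21/10*e3 - 17/12*e123
(-9/2*e3) R2 = 51/10*e1 - 189/25*e2 - 1479/100*e3 - 33/5*e123
Summing the partial products and collecting blades:
Answer: 601/300*e1 - 8321/600*e2 - 1519/100*e3 - 3161/300*e123


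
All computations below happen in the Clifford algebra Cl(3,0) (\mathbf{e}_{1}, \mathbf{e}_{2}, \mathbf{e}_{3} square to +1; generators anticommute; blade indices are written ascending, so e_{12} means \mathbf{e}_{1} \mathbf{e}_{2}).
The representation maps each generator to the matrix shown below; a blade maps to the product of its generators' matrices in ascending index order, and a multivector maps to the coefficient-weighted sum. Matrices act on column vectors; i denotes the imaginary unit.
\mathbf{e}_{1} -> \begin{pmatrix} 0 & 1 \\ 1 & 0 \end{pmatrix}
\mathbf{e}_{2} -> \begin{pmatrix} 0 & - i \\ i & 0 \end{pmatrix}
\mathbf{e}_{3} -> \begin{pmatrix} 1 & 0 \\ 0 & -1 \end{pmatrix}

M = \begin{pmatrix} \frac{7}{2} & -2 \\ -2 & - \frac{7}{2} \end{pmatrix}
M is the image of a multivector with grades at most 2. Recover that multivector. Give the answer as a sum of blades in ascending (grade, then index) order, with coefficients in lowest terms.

Method: 1, rho(e_{1}), rho(e_{2}), rho(e_{3}) form a trace-orthogonal basis of the 2x2 complex matrices (tr(X Y) = 2 if X = Y, else 0), so M = m0*1 + m1*rho(e_{1}) + m2*rho(e_{2}) + m3*rho(e_{3}) with m0 = tr(M)/2 = 0, m1 = tr(M rho(e_{1}))/2 = -2, m2 = tr(M rho(e_{2}))/2 = 0, m3 = tr(M rho(e_{3}))/2 = \frac{7}{2}.
Multiplying table entries, the bivector images are rho(e_{12}) = i*rho(e_{3}), rho(e_{13}) = -i*rho(e_{2}), rho(e_{23}) = i*rho(e_{1}); with real blade coefficients the real parts of m0..m3 are the coefficients of 1, e_{1}, e_{2}, e_{3} and the imaginary parts give the bivectors (e_{23}: Im m1, e_{13}: -Im m2, e_{12}: Im m3).
Answer: -2 e_{1} + \frac{7}{2} e_{3}


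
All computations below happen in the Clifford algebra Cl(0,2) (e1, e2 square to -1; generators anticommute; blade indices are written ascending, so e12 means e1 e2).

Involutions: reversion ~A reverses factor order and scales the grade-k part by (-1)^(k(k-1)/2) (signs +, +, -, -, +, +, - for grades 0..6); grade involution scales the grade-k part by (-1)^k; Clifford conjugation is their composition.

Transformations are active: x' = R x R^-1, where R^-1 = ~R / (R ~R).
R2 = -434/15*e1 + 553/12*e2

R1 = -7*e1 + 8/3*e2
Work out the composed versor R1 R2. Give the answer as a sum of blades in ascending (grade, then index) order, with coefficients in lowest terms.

Distribute over the terms of R1 (each basis-blade product reordered to ascending indices, repeated generators contracted through their squares):
(-7*e1) R2 = -3038/15 - 3871/12*e12
(8/3*e2) R2 = -1106/9 + 3472/45*e12
Summing the partial products and collecting blades:
Answer: -14644/45 - 44177/180*e12


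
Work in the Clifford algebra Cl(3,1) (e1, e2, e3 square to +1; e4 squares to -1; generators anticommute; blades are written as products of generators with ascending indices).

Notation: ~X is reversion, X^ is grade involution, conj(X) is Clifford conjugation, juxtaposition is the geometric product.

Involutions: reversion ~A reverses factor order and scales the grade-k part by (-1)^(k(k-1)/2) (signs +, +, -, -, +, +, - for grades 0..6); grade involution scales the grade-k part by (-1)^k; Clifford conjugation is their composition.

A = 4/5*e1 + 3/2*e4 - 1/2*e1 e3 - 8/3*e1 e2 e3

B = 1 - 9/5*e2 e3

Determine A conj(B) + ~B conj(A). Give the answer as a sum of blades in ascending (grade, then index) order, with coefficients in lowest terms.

first term: 28/5*e1 + 3/2*e4 + 9/10*e1 e2 - 1/2*e1 e3 - 92/75*e1 e2 e3 + 27/10*e2 e3 e4
second term: 4*e1 - 3/2*e4 + 9/10*e1 e2 + 1/2*e1 e3 - 308/75*e1 e2 e3 - 27/10*e2 e3 e4
Answer: 48/5*e1 + 9/5*e1 e2 - 16/3*e1 e2 e3


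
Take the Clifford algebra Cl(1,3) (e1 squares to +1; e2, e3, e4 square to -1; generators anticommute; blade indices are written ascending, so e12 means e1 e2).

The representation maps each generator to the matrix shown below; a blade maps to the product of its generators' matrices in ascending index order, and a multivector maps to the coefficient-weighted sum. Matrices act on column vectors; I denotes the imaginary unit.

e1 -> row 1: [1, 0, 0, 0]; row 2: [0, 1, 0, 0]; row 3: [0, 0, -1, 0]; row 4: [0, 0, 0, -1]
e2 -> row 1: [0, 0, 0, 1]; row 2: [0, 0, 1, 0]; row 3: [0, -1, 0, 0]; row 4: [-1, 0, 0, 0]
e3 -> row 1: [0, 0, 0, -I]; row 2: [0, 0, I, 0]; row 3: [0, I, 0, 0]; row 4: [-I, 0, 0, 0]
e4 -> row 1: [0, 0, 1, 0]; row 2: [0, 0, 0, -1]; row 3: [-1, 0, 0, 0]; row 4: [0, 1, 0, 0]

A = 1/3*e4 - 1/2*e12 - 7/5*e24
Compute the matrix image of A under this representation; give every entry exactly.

Bivector images (products of the table entries): rho(e12) = rho(e1)rho(e2) = row 1: [0, 0, 0, 1]; row 2: [0, 0, 1, 0]; row 3: [0, 1, 0, 0]; row 4: [1, 0, 0, 0]; rho(e24) = rho(e2)rho(e4) = row 1: [0, 1, 0, 0]; row 2: [-1, 0, 0, 0]; row 3: [0, 0, 0, 1]; row 4: [0, 0, -1, 0].
M = (1/3)*rho(e4) + (-1/2)*rho(e12) + (-7/5)*rho(e24), summed entrywise:
Answer: row 1: [0, -7/5, 1/3, -1/2]; row 2: [7/5, 0, -1/2, -1/3]; row 3: [-1/3, -1/2, 0, -7/5]; row 4: [-1/2, 1/3, 7/5, 0]


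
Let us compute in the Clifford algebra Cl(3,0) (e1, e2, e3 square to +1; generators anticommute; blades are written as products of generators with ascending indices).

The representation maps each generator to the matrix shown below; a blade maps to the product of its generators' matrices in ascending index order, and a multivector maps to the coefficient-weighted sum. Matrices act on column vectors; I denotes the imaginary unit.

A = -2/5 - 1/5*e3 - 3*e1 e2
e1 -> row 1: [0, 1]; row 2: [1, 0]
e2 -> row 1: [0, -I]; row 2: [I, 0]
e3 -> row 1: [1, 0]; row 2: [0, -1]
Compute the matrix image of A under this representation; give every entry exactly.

Bivector images (products of the table entries): rho(e1 e2) = rho(e1)rho(e2) = row 1: [I, 0]; row 2: [0, -I].
M = (-2/5)*1 + (-1/5)*rho(e3) + (-3)*rho(e1 e2), summed entrywise (1 is the identity matrix):
Answer: row 1: [-3/5 - 3*I, 0]; row 2: [0, -1/5 + 3*I]


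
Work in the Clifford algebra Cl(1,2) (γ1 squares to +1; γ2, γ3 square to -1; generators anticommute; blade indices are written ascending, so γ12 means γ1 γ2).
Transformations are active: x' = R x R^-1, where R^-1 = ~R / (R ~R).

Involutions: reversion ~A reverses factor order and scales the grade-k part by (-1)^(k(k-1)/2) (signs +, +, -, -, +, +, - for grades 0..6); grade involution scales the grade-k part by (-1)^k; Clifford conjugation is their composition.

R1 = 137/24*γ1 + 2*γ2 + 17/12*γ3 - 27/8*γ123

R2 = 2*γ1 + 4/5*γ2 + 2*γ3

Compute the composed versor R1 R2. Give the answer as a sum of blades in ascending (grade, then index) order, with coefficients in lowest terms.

Distribute over the terms of R2 (each basis-blade product reordered to ascending indices, repeated generators contracted through their squares):
R1 (2*γ1) = 137/12 - 4*γ12 - 17/6*γ13 - 27/4*γ23
R1 (4/5*γ2) = -8/5 + 137/30*γ12 - 27/10*γ13 - 17/15*γ23
R1 (2*γ3) = -17/6 + 27/4*γ12 + 137/12*γ13 + 4*γ23
Summing the partial products and collecting blades:
Answer: 419/60 + 439/60*γ12 + 353/60*γ13 - 233/60*γ23


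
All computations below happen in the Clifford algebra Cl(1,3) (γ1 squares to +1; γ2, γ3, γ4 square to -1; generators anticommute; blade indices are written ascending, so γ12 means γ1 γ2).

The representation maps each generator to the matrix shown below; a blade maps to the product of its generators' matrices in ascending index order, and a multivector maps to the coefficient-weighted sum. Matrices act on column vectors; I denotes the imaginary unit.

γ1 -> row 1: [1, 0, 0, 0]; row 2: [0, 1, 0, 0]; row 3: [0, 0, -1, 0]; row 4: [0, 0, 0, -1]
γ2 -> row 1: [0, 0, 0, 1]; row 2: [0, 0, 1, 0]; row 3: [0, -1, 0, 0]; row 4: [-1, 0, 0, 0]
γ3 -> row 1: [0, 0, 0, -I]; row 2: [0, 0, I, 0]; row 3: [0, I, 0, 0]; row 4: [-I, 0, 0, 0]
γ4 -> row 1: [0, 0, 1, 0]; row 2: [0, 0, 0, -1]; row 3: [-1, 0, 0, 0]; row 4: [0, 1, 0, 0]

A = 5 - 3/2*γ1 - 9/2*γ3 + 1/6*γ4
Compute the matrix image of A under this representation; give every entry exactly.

M = (5)*1 + (-3/2)*rho(γ1) + (-9/2)*rho(γ3) + (1/6)*rho(γ4), summed entrywise (1 is the identity matrix):
Answer: row 1: [7/2, 0, 1/6, 9*I/2]; row 2: [0, 7/2, -9*I/2, -1/6]; row 3: [-1/6, -9*I/2, 13/2, 0]; row 4: [9*I/2, 1/6, 0, 13/2]


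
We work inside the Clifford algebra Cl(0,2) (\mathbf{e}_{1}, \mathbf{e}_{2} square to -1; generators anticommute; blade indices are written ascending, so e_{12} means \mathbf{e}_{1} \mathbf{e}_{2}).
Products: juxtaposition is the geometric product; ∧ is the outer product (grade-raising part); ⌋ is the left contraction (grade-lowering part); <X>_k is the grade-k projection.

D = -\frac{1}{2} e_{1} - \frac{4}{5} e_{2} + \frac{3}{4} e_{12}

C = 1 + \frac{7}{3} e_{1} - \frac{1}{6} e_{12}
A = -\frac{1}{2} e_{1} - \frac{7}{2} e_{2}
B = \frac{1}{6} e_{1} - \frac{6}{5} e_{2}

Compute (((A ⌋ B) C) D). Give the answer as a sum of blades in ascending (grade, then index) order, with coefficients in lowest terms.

step 1: -\frac{247}{60}
step 2: -\frac{247}{60} - \frac{1729}{180} e_{1} + \frac{247}{360} e_{12}
step 3: -\frac{7657}{1440} + \frac{4693}{1800} e_{1} + \frac{9139}{900} e_{2} + \frac{16549}{3600} e_{12}
Answer: -\frac{7657}{1440} + \frac{4693}{1800} e_{1} + \frac{9139}{900} e_{2} + \frac{16549}{3600} e_{12}


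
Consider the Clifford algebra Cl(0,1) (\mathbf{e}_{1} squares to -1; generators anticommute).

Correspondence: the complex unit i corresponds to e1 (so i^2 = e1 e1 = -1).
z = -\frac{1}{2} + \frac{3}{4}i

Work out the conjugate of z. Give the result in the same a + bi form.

In blades: z = -\frac{1}{2} + \frac{3}{4} e_{1}.
Conjugation here is Clifford conjugation: the scalar is fixed and the grade-1 and grade-2 blades all flip sign, giving -\frac{1}{2} - \frac{3}{4} e_{1}; translating back:
Answer: -\frac{1}{2} - \frac{3}{4}i


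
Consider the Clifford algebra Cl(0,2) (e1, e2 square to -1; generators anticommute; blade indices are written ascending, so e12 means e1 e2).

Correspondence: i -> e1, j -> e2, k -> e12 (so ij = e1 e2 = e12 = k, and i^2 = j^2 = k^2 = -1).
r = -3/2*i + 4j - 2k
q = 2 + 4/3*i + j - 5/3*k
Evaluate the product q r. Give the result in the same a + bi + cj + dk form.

In blades: q = 2 + 4/3*e1 + e2 - 5/3*e12, r = -3/2*e1 + 4*e2 - 2*e12.
Distribute q over r term by term (generator squares from the signature, products reordered to ascending indices): (2)*r = -3*e1 + 8*e2 - 4*e12; (4/3*e1)*r = 2 + 8/3*e2 + 16/3*e12; (e2)*r = -4 - 2*e1 + 3/2*e12; (-5/3*e12)*r = -10/3 + 20/3*e1 + 5/2*e2.
Sum: -16/3 + 5/3*e1 + 79/6*e2 + 17/6*e12; translating back through the correspondence:
Answer: -16/3 + 5/3*i + 79/6*j + 17/6*k


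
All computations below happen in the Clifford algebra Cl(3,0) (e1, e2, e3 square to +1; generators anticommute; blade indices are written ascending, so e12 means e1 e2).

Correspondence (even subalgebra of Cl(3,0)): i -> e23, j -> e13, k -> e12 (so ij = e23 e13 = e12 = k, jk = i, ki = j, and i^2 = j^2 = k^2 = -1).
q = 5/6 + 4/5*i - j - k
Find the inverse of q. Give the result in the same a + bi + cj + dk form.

In blades: q = 5/6 - e12 - e13 + 4/5*e23.
With qbar = 5/6 + e12 + e13 - 4/5*e23 (scalar fixed, mapped units negated), q qbar = 3001/900 (the sum of squared coefficients), so q^-1 = qbar / (3001/900) = 750/3001 + 900/3001*e12 + 900/3001*e13 - 720/3001*e23; translating back:
Answer: 750/3001 - 720/3001*i + 900/3001*j + 900/3001*k


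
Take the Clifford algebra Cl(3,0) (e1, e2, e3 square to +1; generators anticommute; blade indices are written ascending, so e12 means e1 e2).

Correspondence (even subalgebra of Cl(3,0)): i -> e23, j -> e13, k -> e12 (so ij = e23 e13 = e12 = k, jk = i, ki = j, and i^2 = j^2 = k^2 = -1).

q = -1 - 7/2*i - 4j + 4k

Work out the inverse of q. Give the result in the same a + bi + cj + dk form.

In blades: q = -1 + 4*e12 - 4*e13 - 7/2*e23.
With qbar = -1 - 4*e12 + 4*e13 + 7/2*e23 (scalar fixed, mapped units negated), q qbar = 181/4 (the sum of squared coefficients), so q^-1 = qbar / (181/4) = -4/181 - 16/181*e12 + 16/181*e13 + 14/181*e23; translating back:
Answer: -4/181 + 14/181*i + 16/181*j - 16/181*k


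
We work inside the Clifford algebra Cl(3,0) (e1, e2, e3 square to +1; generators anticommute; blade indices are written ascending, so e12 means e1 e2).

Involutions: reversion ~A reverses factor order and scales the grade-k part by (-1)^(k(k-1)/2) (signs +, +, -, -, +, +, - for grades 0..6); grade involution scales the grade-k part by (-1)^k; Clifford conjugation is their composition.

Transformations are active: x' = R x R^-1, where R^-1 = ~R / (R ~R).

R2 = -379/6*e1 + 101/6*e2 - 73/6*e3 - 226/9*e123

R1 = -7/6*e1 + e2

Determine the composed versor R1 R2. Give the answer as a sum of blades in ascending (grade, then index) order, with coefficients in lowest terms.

Distribute over the terms of R1 (each basis-blade product reordered to ascending indices, repeated generators contracted through their squares):
(-7/6*e1) R2 = 2653/36 - 707/36*e12 + 511/36*e13 + 791/27*e23
(e2) R2 = 101/6 + 379/6*e12 + 226/9*e13 - 73/6*e23
Summing the partial products and collecting blades:
Answer: 3259/36 + 1567/36*e12 + 1415/36*e13 + 925/54*e23


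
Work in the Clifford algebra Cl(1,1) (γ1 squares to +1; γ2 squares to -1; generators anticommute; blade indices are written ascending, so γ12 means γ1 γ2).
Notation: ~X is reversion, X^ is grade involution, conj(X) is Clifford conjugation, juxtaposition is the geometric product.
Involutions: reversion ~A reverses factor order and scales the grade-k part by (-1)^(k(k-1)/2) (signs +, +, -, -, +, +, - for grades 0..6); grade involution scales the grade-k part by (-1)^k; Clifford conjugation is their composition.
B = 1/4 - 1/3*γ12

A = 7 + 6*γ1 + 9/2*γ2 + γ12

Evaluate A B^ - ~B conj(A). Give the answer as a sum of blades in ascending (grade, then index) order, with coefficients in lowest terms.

first term: 17/12 - 7/8*γ2 - 25/12*γ12
second term: 17/12 + 7/8*γ2 + 25/12*γ12
Answer: -7/4*γ2 - 25/6*γ12


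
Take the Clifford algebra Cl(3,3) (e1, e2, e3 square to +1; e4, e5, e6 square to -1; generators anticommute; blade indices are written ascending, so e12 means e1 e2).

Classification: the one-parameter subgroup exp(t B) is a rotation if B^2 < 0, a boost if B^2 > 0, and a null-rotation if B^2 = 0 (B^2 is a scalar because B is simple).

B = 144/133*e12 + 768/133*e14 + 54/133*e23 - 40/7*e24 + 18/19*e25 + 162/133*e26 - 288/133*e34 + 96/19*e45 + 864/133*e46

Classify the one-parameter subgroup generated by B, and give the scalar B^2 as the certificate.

B^2 term by term: the squares give (144/133)^2*(e12)^2 + (768/133)^2*(e14)^2 + (54/133)^2*(e23)^2 + (-40/7)^2*(e24)^2 + (18/19)^2*(e25)^2 + (162/133)^2*(e26)^2 + (-288/133)^2*(e34)^2 + (96/19)^2*(e45)^2 + (864/133)^2*(e46)^2 = 20736/17689*(-1) + 589824/17689*(+1) + 2916/17689*(-1) + 1600/49*(+1) + 324/361*(+1) + 26244/17689*(+1) + 82944/17689*(+1) + 9216/361*(-1) + 746496/17689*(-1) = 4 (each basis 2-blade squares to minus the product of its generators' squares); cross terms between blades sharing an index anticommute and cancel; the commuting (index-disjoint) pairs give grade-4 terms 2*c*c'*(blade product), which cancel blade by blade — e1234: -82944/17689 + 82944/17689 = 0; e1245: 27648/2527 - 27648/2527 = 0; e1246: 248832/17689 - 248832/17689 = 0; e2345: 10368/2527 - 10368/2527 = 0; e2346: 93312/17689 - 93312/17689 = 0; e2456: -31104/2527 + 31104/2527 = 0 — confirming B is simple. So B^2 = 4.
Answer: boost, certificate B^2 = 4. The class reads off the invariant scalar 4 directly.
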